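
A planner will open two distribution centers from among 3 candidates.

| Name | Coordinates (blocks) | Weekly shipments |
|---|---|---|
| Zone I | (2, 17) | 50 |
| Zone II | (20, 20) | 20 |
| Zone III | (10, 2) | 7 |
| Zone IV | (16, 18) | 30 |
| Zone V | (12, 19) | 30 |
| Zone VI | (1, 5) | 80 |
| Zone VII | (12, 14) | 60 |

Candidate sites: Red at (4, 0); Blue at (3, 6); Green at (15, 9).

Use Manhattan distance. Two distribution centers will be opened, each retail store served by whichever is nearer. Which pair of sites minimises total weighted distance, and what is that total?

{Blue, Green}, total 2407

Evaluate every pair (each demand assigned to the nearer of the two):
  {Blue, Green}: total = 2407
  {Red, Green}: total = 3136
  {Red, Blue}: total = 3946
Best pair: {Blue, Green} with total 2407.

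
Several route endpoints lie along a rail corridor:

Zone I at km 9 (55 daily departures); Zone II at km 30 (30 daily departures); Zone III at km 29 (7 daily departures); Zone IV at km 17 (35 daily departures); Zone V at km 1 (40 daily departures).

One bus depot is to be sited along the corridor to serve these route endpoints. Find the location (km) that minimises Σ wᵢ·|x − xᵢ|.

x = 9

For a sum of weighted absolute distances on a line, the optimum is the weighted median (not the mean). Total weight W = 167; half-weight = 83.5.
Sort by position and accumulate weight:
  km 1 (Zone V, w=40) → cum 40
  km 9 (Zone I, w=55) → cum 95  ≥ 83.5 → median here
  km 17 (Zone IV, w=35) → cum 130
  km 29 (Zone III, w=7) → cum 137
  km 30 (Zone II, w=30) → cum 167
Optimal location: km 9.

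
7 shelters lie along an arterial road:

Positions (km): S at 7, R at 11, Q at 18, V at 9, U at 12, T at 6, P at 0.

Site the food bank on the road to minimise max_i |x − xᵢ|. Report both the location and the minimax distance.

location 9, max distance 9

The 1-center on a line is the midpoint of the two extreme points: leftmost at 0, rightmost at 18.
Optimal location = (0 + 18)/2 = 9; maximum distance = (18 − 0)/2 = 9.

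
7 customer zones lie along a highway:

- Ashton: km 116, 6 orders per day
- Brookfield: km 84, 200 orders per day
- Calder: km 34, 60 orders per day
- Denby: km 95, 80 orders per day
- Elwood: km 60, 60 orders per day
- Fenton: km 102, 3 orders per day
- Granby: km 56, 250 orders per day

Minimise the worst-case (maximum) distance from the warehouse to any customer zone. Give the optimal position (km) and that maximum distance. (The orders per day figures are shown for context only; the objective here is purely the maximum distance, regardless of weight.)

The 1-center on a line is the midpoint of the two extreme points: leftmost at 34, rightmost at 116.
Optimal location = (34 + 116)/2 = 75; maximum distance = (116 − 34)/2 = 41.

location 75, max distance 41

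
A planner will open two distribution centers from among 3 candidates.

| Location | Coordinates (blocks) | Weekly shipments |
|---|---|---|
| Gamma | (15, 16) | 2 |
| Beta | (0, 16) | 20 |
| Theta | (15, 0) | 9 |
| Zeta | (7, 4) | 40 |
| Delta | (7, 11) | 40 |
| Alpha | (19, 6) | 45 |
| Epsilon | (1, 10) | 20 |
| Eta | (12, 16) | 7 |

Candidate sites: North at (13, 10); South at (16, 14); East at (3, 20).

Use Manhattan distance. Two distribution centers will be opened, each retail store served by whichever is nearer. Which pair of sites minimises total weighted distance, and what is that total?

{North, East}, total 1763

Evaluate every pair (each demand assigned to the nearer of the two):
  {North, East}: total = 1763
  {North, South}: total = 1966
  {South, East}: total = 2298
Best pair: {North, East} with total 1763.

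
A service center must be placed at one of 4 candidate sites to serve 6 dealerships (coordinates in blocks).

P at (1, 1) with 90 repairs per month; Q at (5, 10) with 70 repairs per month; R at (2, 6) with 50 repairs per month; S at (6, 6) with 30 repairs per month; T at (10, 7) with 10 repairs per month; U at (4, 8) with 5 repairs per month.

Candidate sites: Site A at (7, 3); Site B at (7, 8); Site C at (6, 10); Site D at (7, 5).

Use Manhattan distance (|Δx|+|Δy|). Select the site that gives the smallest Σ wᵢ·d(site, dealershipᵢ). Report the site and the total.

Total weighted distance at each candidate:
  Site A (7, 3): total = 1980
  Site B (7, 8): total = 1945
  Site C (6, 10): total = 1940
  Site D (7, 5): total = 1830
Minimum is at Site D with total 1830 blocks.

Site D, total 1830 blocks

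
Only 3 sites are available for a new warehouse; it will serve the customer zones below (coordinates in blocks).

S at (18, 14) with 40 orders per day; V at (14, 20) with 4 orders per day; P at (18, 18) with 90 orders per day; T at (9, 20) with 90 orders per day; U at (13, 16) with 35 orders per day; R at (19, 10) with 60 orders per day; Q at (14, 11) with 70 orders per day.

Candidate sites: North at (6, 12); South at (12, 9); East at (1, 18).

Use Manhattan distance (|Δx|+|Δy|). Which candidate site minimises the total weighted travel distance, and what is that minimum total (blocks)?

Total weighted distance at each candidate:
  North (6, 12): total = 5149
  South (12, 9): total = 4142
  East (1, 18): total = 6780
Minimum is at South with total 4142 blocks.

South, total 4142 blocks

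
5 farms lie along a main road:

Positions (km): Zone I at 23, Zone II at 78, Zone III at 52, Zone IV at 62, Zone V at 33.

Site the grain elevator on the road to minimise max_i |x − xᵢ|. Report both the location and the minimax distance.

location 50.5, max distance 27.5

The 1-center on a line is the midpoint of the two extreme points: leftmost at 23, rightmost at 78.
Optimal location = (23 + 78)/2 = 50.5; maximum distance = (78 − 23)/2 = 27.5.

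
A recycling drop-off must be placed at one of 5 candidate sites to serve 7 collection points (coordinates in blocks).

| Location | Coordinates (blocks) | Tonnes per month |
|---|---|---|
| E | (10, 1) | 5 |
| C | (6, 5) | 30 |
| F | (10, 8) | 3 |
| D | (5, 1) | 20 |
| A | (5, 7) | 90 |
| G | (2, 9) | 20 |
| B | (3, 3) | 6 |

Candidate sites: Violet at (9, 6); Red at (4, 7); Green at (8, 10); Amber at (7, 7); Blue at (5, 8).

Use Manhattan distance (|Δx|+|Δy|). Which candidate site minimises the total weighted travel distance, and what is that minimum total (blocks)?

Red, total 541 blocks

Total weighted distance at each candidate:
  Violet (9, 6): total = 1043
  Red (4, 7): total = 541
  Green (8, 10): total = 1269
  Amber (7, 7): total = 675
  Blue (5, 8): total = 547
Minimum is at Red with total 541 blocks.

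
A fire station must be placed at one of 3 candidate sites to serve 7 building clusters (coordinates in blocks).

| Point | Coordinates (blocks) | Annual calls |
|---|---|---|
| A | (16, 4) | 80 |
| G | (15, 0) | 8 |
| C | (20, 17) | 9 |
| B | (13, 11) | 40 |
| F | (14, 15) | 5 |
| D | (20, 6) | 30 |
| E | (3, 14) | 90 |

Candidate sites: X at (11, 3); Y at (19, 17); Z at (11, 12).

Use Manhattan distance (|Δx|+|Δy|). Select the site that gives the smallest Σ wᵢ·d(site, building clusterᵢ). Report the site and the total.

Total weighted distance at each candidate:
  X (11, 3): total = 3288
  Y (19, 17): total = 4042
  Z (11, 12): total = 2794
Minimum is at Z with total 2794 blocks.

Z, total 2794 blocks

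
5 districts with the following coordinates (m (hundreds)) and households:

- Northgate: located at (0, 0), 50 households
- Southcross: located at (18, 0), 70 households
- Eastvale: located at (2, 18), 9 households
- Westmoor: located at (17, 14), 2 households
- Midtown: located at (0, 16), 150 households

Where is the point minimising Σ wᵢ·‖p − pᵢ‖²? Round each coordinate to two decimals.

(4.67, 9.22)

The minimiser of Σwᵢ‖p−pᵢ‖² is the weighted centroid p* = (Σwᵢpᵢ)/(Σwᵢ).
Σwᵢ = 281.
Σwᵢxᵢ = 50·0 + 70·18 + 9·2 + 2·17 + 150·0 = 1312.
Σwᵢyᵢ = 50·0 + 70·0 + 9·18 + 2·14 + 150·16 = 2590.
x* = 1312/281 = 4.67, y* = 2590/281 = 9.22.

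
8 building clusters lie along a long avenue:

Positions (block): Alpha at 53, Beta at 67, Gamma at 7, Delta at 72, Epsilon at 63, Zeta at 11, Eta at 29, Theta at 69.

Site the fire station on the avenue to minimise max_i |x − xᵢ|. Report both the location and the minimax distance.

The 1-center on a line is the midpoint of the two extreme points: leftmost at 7, rightmost at 72.
Optimal location = (7 + 72)/2 = 39.5; maximum distance = (72 − 7)/2 = 32.5.

location 39.5, max distance 32.5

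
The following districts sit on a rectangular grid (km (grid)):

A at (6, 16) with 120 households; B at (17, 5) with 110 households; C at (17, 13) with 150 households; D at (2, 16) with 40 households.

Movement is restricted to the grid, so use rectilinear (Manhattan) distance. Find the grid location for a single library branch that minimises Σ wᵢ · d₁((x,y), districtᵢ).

(17, 13)

Manhattan distance separates: Σwᵢ(|x−xᵢ|+|y−yᵢ|) = Σwᵢ|x−xᵢ| + Σwᵢ|y−yᵢ|, so x and y are optimised independently as 1-D weighted medians.
Total weight W = 420; half = 210.
x-coordinate, sorted with cumulative weight:
  x=2 (D, w=40) cum 40
  x=6 (A, w=120) cum 160
  x=17 (B, w=110) cum 270  ← median
  x=17 (C, w=150) cum 420
⇒ x* = 17
y-coordinate, sorted with cumulative weight:
  y=5 (B, w=110) cum 110
  y=13 (C, w=150) cum 260  ← median
  y=16 (A, w=120) cum 380
  y=16 (D, w=40) cum 420
⇒ y* = 13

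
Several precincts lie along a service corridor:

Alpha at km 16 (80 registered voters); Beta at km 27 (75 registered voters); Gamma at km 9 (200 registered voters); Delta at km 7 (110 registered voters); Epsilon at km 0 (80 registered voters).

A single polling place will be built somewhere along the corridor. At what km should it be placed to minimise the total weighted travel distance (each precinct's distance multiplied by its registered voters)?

For a sum of weighted absolute distances on a line, the optimum is the weighted median (not the mean). Total weight W = 545; half-weight = 272.5.
Sort by position and accumulate weight:
  km 0 (Epsilon, w=80) → cum 80
  km 7 (Delta, w=110) → cum 190
  km 9 (Gamma, w=200) → cum 390  ≥ 272.5 → median here
  km 16 (Alpha, w=80) → cum 470
  km 27 (Beta, w=75) → cum 545
Optimal location: km 9.

x = 9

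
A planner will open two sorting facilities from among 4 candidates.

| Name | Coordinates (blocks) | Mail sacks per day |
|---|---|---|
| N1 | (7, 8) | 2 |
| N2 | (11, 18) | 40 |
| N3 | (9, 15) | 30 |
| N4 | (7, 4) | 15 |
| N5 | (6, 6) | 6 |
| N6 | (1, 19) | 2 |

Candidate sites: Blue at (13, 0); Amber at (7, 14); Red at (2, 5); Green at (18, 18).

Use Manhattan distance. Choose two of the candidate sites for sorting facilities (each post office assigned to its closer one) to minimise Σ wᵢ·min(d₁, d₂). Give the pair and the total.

{Amber, Red}, total 564

Evaluate every pair (each demand assigned to the nearer of the two):
  {Amber, Red}: total = 564
  {Amber, Green}: total = 608
  {Blue, Amber}: total = 648
  {Red, Green}: total = 806
  {Blue, Green}: total = 932
  {Blue, Red}: total = 1476
Best pair: {Amber, Red} with total 564.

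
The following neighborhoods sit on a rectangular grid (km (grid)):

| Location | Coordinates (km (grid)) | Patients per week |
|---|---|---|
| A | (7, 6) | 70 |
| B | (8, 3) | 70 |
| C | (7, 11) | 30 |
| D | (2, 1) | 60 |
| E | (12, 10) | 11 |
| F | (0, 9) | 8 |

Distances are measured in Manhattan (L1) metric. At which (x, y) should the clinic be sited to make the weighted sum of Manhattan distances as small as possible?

(7, 3)

Manhattan distance separates: Σwᵢ(|x−xᵢ|+|y−yᵢ|) = Σwᵢ|x−xᵢ| + Σwᵢ|y−yᵢ|, so x and y are optimised independently as 1-D weighted medians.
Total weight W = 249; half = 124.5.
x-coordinate, sorted with cumulative weight:
  x=0 (F, w=8) cum 8
  x=2 (D, w=60) cum 68
  x=7 (A, w=70) cum 138  ← median
  x=7 (C, w=30) cum 168
  x=8 (B, w=70) cum 238
  x=12 (E, w=11) cum 249
⇒ x* = 7
y-coordinate, sorted with cumulative weight:
  y=1 (D, w=60) cum 60
  y=3 (B, w=70) cum 130  ← median
  y=6 (A, w=70) cum 200
  y=9 (F, w=8) cum 208
  y=10 (E, w=11) cum 219
  y=11 (C, w=30) cum 249
⇒ y* = 3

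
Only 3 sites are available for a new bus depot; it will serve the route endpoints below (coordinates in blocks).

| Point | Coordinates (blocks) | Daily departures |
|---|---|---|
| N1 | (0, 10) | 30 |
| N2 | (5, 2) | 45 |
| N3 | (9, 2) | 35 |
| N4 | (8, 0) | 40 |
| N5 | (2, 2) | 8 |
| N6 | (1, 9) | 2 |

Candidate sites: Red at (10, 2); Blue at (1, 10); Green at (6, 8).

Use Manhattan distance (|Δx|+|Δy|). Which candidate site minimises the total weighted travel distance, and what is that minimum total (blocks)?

Total weighted distance at each candidate:
  Red (10, 2): total = 1056
  Blue (1, 10): total = 1884
  Green (6, 8): total = 1362
Minimum is at Red with total 1056 blocks.

Red, total 1056 blocks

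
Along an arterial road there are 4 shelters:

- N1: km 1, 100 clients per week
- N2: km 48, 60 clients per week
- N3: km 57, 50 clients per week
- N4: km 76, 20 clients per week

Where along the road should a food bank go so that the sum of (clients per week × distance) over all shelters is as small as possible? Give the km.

For a sum of weighted absolute distances on a line, the optimum is the weighted median (not the mean). Total weight W = 230; half-weight = 115.
Sort by position and accumulate weight:
  km 1 (N1, w=100) → cum 100
  km 48 (N2, w=60) → cum 160  ≥ 115 → median here
  km 57 (N3, w=50) → cum 210
  km 76 (N4, w=20) → cum 230
Optimal location: km 48.

x = 48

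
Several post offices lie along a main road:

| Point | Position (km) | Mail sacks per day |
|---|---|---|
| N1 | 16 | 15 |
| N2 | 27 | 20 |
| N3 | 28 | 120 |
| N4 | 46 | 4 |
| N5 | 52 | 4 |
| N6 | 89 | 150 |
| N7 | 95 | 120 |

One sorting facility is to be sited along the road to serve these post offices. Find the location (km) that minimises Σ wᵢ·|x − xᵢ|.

For a sum of weighted absolute distances on a line, the optimum is the weighted median (not the mean). Total weight W = 433; half-weight = 216.5.
Sort by position and accumulate weight:
  km 16 (N1, w=15) → cum 15
  km 27 (N2, w=20) → cum 35
  km 28 (N3, w=120) → cum 155
  km 46 (N4, w=4) → cum 159
  km 52 (N5, w=4) → cum 163
  km 89 (N6, w=150) → cum 313  ≥ 216.5 → median here
  km 95 (N7, w=120) → cum 433
Optimal location: km 89.

x = 89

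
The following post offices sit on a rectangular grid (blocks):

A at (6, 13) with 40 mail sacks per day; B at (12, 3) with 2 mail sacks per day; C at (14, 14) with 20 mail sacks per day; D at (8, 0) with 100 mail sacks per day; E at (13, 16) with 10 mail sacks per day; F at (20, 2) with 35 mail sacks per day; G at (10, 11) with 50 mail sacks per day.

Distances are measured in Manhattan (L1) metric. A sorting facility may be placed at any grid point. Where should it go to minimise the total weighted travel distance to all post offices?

Manhattan distance separates: Σwᵢ(|x−xᵢ|+|y−yᵢ|) = Σwᵢ|x−xᵢ| + Σwᵢ|y−yᵢ|, so x and y are optimised independently as 1-D weighted medians.
Total weight W = 257; half = 128.5.
x-coordinate, sorted with cumulative weight:
  x=6 (A, w=40) cum 40
  x=8 (D, w=100) cum 140  ← median
  x=10 (G, w=50) cum 190
  x=12 (B, w=2) cum 192
  x=13 (E, w=10) cum 202
  x=14 (C, w=20) cum 222
  x=20 (F, w=35) cum 257
⇒ x* = 8
y-coordinate, sorted with cumulative weight:
  y=0 (D, w=100) cum 100
  y=2 (F, w=35) cum 135  ← median
  y=3 (B, w=2) cum 137
  y=11 (G, w=50) cum 187
  y=13 (A, w=40) cum 227
  y=14 (C, w=20) cum 247
  y=16 (E, w=10) cum 257
⇒ y* = 2

(8, 2)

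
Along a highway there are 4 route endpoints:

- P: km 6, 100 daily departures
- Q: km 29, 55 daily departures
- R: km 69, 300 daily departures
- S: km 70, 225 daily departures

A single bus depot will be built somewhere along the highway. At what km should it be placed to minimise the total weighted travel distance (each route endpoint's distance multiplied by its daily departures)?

For a sum of weighted absolute distances on a line, the optimum is the weighted median (not the mean). Total weight W = 680; half-weight = 340.
Sort by position and accumulate weight:
  km 6 (P, w=100) → cum 100
  km 29 (Q, w=55) → cum 155
  km 69 (R, w=300) → cum 455  ≥ 340 → median here
  km 70 (S, w=225) → cum 680
Optimal location: km 69.

x = 69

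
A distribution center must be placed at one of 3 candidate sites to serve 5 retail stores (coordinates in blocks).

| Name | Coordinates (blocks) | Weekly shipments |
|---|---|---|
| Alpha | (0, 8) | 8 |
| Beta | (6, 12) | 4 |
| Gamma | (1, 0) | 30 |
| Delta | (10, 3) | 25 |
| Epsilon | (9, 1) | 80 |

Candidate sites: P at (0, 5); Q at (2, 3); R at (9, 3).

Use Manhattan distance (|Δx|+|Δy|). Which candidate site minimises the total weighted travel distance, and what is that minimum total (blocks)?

R, total 675 blocks

Total weighted distance at each candidate:
  P (0, 5): total = 1596
  Q (2, 3): total = 1148
  R (9, 3): total = 675
Minimum is at R with total 675 blocks.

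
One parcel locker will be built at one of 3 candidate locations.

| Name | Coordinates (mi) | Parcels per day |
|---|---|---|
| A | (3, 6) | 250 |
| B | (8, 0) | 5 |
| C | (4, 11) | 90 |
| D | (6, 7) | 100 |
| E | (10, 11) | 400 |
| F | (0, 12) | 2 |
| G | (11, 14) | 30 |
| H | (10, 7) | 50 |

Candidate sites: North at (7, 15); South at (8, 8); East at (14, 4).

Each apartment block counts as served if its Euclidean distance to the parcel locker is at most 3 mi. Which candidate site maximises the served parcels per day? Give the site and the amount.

Coverage radius r = 3 mi; a point is covered iff (Δx)²+(Δy)² ≤ 3² = 9.
  North (7, 15): covers {none} → 0
  South (8, 8): covers {D, H} → 150
  East (14, 4): covers {none} → 0
Maximum coverage at South: 150 parcels per day.

South, covering 150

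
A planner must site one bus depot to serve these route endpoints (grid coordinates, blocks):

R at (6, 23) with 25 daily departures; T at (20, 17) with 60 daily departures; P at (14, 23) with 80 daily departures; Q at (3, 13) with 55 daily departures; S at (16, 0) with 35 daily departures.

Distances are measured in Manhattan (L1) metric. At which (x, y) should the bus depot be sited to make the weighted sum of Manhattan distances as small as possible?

(14, 17)

Manhattan distance separates: Σwᵢ(|x−xᵢ|+|y−yᵢ|) = Σwᵢ|x−xᵢ| + Σwᵢ|y−yᵢ|, so x and y are optimised independently as 1-D weighted medians.
Total weight W = 255; half = 127.5.
x-coordinate, sorted with cumulative weight:
  x=3 (Q, w=55) cum 55
  x=6 (R, w=25) cum 80
  x=14 (P, w=80) cum 160  ← median
  x=16 (S, w=35) cum 195
  x=20 (T, w=60) cum 255
⇒ x* = 14
y-coordinate, sorted with cumulative weight:
  y=0 (S, w=35) cum 35
  y=13 (Q, w=55) cum 90
  y=17 (T, w=60) cum 150  ← median
  y=23 (R, w=25) cum 175
  y=23 (P, w=80) cum 255
⇒ y* = 17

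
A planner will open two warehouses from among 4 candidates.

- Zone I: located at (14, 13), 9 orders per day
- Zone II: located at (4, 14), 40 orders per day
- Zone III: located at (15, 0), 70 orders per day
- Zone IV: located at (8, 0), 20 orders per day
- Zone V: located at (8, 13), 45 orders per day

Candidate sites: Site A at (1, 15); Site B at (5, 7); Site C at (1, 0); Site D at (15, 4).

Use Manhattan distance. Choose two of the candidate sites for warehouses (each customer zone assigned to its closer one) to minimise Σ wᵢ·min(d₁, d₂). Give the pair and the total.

{Site A, Site D}, total 1155

Evaluate every pair (each demand assigned to the nearer of the two):
  {Site A, Site D}: total = 1155
  {Site B, Site D}: total = 1295
  {Site A, Site C}: total = 1820
  {Site C, Site D}: total = 1910
  {Site B, Site C}: total = 1980
  {Site A, Site B}: total = 2090
Best pair: {Site A, Site D} with total 1155.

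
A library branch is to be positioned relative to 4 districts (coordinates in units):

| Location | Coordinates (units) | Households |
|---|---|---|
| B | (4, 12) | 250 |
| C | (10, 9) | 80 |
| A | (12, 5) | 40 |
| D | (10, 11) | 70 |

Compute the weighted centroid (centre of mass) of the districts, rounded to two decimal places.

(6.77, 10.66)

The minimiser of Σwᵢ‖p−pᵢ‖² is the weighted centroid p* = (Σwᵢpᵢ)/(Σwᵢ).
Σwᵢ = 440.
Σwᵢxᵢ = 250·4 + 80·10 + 40·12 + 70·10 = 2980.
Σwᵢyᵢ = 250·12 + 80·9 + 40·5 + 70·11 = 4690.
x* = 2980/440 = 6.77, y* = 4690/440 = 10.66.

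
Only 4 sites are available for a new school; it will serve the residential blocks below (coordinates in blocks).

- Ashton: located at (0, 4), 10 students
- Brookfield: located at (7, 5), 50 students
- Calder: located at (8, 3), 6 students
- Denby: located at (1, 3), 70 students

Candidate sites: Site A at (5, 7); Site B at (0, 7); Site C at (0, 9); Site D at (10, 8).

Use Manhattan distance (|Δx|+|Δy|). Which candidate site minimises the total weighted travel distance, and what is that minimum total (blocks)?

Total weighted distance at each candidate:
  Site A (5, 7): total = 882
  Site B (0, 7): total = 902
  Site C (0, 9): total = 1174
  Site D (10, 8): total = 1462
Minimum is at Site A with total 882 blocks.

Site A, total 882 blocks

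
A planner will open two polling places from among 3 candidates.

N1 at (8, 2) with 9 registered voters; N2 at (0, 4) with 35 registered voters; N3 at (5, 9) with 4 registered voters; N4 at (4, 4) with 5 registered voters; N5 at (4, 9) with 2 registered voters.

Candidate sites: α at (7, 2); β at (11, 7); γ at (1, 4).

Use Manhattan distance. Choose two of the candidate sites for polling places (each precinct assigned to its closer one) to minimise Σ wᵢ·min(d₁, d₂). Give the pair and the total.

{α, γ}, total 111

Evaluate every pair (each demand assigned to the nearer of the two):
  {α, γ}: total = 111
  {β, γ}: total = 170
  {α, β}: total = 399
Best pair: {α, γ} with total 111.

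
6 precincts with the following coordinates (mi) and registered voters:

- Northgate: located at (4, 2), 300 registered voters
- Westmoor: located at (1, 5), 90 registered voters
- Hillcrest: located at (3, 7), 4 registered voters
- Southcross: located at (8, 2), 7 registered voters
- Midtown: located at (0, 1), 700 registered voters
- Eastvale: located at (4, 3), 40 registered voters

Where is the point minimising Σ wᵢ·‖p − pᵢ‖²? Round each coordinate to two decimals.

The minimiser of Σwᵢ‖p−pᵢ‖² is the weighted centroid p* = (Σwᵢpᵢ)/(Σwᵢ).
Σwᵢ = 1141.
Σwᵢxᵢ = 300·4 + 90·1 + 4·3 + 7·8 + 700·0 + 40·4 = 1518.
Σwᵢyᵢ = 300·2 + 90·5 + 4·7 + 7·2 + 700·1 + 40·3 = 1912.
x* = 1518/1141 = 1.33, y* = 1912/1141 = 1.68.

(1.33, 1.68)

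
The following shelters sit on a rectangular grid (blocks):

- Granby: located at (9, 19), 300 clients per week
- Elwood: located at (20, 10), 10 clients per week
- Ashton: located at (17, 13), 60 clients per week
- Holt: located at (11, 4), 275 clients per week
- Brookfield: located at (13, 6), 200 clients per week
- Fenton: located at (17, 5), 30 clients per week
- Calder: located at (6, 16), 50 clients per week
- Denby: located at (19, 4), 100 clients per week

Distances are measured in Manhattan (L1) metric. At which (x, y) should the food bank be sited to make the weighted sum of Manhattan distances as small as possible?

(11, 6)

Manhattan distance separates: Σwᵢ(|x−xᵢ|+|y−yᵢ|) = Σwᵢ|x−xᵢ| + Σwᵢ|y−yᵢ|, so x and y are optimised independently as 1-D weighted medians.
Total weight W = 1025; half = 512.5.
x-coordinate, sorted with cumulative weight:
  x=6 (Calder, w=50) cum 50
  x=9 (Granby, w=300) cum 350
  x=11 (Holt, w=275) cum 625  ← median
  x=13 (Brookfield, w=200) cum 825
  x=17 (Ashton, w=60) cum 885
  x=17 (Fenton, w=30) cum 915
  x=19 (Denby, w=100) cum 1015
  x=20 (Elwood, w=10) cum 1025
⇒ x* = 11
y-coordinate, sorted with cumulative weight:
  y=4 (Holt, w=275) cum 275
  y=4 (Denby, w=100) cum 375
  y=5 (Fenton, w=30) cum 405
  y=6 (Brookfield, w=200) cum 605  ← median
  y=10 (Elwood, w=10) cum 615
  y=13 (Ashton, w=60) cum 675
  y=16 (Calder, w=50) cum 725
  y=19 (Granby, w=300) cum 1025
⇒ y* = 6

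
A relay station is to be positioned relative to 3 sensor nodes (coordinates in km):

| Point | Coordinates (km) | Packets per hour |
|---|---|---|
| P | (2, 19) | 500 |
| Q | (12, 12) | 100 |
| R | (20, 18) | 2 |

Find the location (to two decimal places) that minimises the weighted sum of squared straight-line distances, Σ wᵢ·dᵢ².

The minimiser of Σwᵢ‖p−pᵢ‖² is the weighted centroid p* = (Σwᵢpᵢ)/(Σwᵢ).
Σwᵢ = 602.
Σwᵢxᵢ = 500·2 + 100·12 + 2·20 = 2240.
Σwᵢyᵢ = 500·19 + 100·12 + 2·18 = 10736.
x* = 2240/602 = 3.72, y* = 10736/602 = 17.83.

(3.72, 17.83)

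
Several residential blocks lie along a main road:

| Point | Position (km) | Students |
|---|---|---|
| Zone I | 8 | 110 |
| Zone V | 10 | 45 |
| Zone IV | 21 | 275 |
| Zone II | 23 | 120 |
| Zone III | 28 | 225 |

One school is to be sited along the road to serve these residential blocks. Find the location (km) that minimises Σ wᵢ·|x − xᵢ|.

For a sum of weighted absolute distances on a line, the optimum is the weighted median (not the mean). Total weight W = 775; half-weight = 387.5.
Sort by position and accumulate weight:
  km 8 (Zone I, w=110) → cum 110
  km 10 (Zone V, w=45) → cum 155
  km 21 (Zone IV, w=275) → cum 430  ≥ 387.5 → median here
  km 23 (Zone II, w=120) → cum 550
  km 28 (Zone III, w=225) → cum 775
Optimal location: km 21.

x = 21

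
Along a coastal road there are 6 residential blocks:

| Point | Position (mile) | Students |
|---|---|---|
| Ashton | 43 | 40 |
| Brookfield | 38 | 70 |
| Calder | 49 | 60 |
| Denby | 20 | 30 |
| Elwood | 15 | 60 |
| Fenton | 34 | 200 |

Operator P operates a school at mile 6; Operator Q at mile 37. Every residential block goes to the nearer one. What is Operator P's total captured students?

The indifferent point is the midpoint (6+37)/2 = 21.5; residential blocks left of it (closer to Operator P at 6) go to Operator P, those right go to Operator Q.
  Elwood at 15 (w=60) → Operator P
  Denby at 20 (w=30) → Operator P
  Fenton at 34 (w=200) → Operator Q
  Brookfield at 38 (w=70) → Operator Q
  Ashton at 43 (w=40) → Operator Q
  Calder at 49 (w=60) → Operator Q
Operator P captures 90; Operator Q captures 370.

90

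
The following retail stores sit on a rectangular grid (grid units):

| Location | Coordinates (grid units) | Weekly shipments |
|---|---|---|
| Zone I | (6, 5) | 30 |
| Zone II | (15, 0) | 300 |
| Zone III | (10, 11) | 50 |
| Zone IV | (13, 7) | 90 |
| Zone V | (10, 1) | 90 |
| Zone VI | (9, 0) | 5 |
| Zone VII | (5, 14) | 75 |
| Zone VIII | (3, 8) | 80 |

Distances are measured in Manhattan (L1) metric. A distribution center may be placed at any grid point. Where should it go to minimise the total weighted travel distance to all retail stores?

Manhattan distance separates: Σwᵢ(|x−xᵢ|+|y−yᵢ|) = Σwᵢ|x−xᵢ| + Σwᵢ|y−yᵢ|, so x and y are optimised independently as 1-D weighted medians.
Total weight W = 720; half = 360.
x-coordinate, sorted with cumulative weight:
  x=3 (Zone VIII, w=80) cum 80
  x=5 (Zone VII, w=75) cum 155
  x=6 (Zone I, w=30) cum 185
  x=9 (Zone VI, w=5) cum 190
  x=10 (Zone III, w=50) cum 240
  x=10 (Zone V, w=90) cum 330
  x=13 (Zone IV, w=90) cum 420  ← median
  x=15 (Zone II, w=300) cum 720
⇒ x* = 13
y-coordinate, sorted with cumulative weight:
  y=0 (Zone II, w=300) cum 300
  y=0 (Zone VI, w=5) cum 305
  y=1 (Zone V, w=90) cum 395  ← median
  y=5 (Zone I, w=30) cum 425
  y=7 (Zone IV, w=90) cum 515
  y=8 (Zone VIII, w=80) cum 595
  y=11 (Zone III, w=50) cum 645
  y=14 (Zone VII, w=75) cum 720
⇒ y* = 1

(13, 1)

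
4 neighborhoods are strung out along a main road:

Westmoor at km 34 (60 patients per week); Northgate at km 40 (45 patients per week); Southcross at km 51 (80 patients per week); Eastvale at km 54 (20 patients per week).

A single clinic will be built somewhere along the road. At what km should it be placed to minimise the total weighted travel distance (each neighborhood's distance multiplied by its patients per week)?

x = 40

For a sum of weighted absolute distances on a line, the optimum is the weighted median (not the mean). Total weight W = 205; half-weight = 102.5.
Sort by position and accumulate weight:
  km 34 (Westmoor, w=60) → cum 60
  km 40 (Northgate, w=45) → cum 105  ≥ 102.5 → median here
  km 51 (Southcross, w=80) → cum 185
  km 54 (Eastvale, w=20) → cum 205
Optimal location: km 40.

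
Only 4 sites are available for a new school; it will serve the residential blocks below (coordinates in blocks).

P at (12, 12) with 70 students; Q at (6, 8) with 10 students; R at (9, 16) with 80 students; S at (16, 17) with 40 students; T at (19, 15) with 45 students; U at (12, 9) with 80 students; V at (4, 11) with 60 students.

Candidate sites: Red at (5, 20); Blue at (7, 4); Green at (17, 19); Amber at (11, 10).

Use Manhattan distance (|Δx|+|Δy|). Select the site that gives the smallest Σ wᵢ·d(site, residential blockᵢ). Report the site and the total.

Total weighted distance at each candidate:
  Red (5, 20): total = 5275
  Blue (7, 4): total = 5395
  Green (17, 19): total = 4790
  Amber (11, 10): total = 2625
Minimum is at Amber with total 2625 blocks.

Amber, total 2625 blocks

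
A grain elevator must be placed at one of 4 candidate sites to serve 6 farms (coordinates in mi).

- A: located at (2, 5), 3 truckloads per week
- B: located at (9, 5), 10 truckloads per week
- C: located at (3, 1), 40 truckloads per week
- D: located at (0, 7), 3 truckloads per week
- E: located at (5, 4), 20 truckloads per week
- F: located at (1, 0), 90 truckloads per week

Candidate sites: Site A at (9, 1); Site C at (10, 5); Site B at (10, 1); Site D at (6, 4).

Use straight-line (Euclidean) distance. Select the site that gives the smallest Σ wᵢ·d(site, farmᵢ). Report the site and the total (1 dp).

Total weighted distance at each candidate:
  Site A (9, 1): total = 1162.2
  Site C (10, 5): total = 1415.7
  Site B (10, 1): total = 1314.7
  Site D (6, 4): total = 830.1
Minimum is at Site D with total 830.1 mi.

Site D, total 830.1 mi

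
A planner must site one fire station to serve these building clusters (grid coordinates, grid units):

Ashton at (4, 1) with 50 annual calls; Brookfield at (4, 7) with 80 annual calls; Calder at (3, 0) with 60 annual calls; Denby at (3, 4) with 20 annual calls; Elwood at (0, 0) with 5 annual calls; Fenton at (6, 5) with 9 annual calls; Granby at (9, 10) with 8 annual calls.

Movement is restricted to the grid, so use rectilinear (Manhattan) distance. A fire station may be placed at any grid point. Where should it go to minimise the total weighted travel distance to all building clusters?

Manhattan distance separates: Σwᵢ(|x−xᵢ|+|y−yᵢ|) = Σwᵢ|x−xᵢ| + Σwᵢ|y−yᵢ|, so x and y are optimised independently as 1-D weighted medians.
Total weight W = 232; half = 116.
x-coordinate, sorted with cumulative weight:
  x=0 (Elwood, w=5) cum 5
  x=3 (Calder, w=60) cum 65
  x=3 (Denby, w=20) cum 85
  x=4 (Ashton, w=50) cum 135  ← median
  x=4 (Brookfield, w=80) cum 215
  x=6 (Fenton, w=9) cum 224
  x=9 (Granby, w=8) cum 232
⇒ x* = 4
y-coordinate, sorted with cumulative weight:
  y=0 (Calder, w=60) cum 60
  y=0 (Elwood, w=5) cum 65
  y=1 (Ashton, w=50) cum 115
  y=4 (Denby, w=20) cum 135  ← median
  y=5 (Fenton, w=9) cum 144
  y=7 (Brookfield, w=80) cum 224
  y=10 (Granby, w=8) cum 232
⇒ y* = 4

(4, 4)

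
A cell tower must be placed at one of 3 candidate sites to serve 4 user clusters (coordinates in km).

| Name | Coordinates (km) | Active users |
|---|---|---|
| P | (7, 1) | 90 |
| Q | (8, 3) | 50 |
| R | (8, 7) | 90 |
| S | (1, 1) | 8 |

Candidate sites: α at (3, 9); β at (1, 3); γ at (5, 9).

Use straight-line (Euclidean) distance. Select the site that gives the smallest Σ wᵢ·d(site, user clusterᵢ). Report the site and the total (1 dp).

γ, total 1473.6 km

Total weighted distance at each candidate:
  α (3, 9): total = 1746.1
  β (1, 3): total = 1660.8
  γ (5, 9): total = 1473.6
Minimum is at γ with total 1473.6 km.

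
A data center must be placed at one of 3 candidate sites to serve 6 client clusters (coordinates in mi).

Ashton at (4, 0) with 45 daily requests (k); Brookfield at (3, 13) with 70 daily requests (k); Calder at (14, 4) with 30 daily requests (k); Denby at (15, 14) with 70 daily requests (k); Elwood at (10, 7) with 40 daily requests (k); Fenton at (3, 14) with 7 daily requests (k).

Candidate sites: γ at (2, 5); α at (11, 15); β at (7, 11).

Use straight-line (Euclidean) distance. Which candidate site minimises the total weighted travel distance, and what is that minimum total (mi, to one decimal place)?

β, total 1956.2 mi

Total weighted distance at each candidate:
  γ (2, 5): total = 2668.0
  α (11, 15): total = 2331.7
  β (7, 11): total = 1956.2
Minimum is at β with total 1956.2 mi.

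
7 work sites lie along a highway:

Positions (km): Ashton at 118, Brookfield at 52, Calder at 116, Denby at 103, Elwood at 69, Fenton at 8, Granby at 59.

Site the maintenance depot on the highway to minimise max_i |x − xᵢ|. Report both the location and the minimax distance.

The 1-center on a line is the midpoint of the two extreme points: leftmost at 8, rightmost at 118.
Optimal location = (8 + 118)/2 = 63; maximum distance = (118 − 8)/2 = 55.

location 63, max distance 55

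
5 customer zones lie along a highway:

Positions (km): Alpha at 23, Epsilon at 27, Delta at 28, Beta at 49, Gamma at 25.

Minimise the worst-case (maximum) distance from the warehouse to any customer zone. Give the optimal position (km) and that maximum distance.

The 1-center on a line is the midpoint of the two extreme points: leftmost at 23, rightmost at 49.
Optimal location = (23 + 49)/2 = 36; maximum distance = (49 − 23)/2 = 13.

location 36, max distance 13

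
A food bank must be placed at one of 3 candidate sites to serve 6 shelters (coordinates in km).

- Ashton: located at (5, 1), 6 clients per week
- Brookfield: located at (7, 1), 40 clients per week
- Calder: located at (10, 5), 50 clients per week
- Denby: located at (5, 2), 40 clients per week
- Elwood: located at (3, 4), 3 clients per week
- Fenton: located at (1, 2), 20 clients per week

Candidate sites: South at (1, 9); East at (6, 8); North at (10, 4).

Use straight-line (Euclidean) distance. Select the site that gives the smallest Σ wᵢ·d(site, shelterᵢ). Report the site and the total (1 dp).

North, total 675.5 km

Total weighted distance at each candidate:
  South (1, 9): total = 1424.8
  East (6, 8): total = 989.8
  North (10, 4): total = 675.5
Minimum is at North with total 675.5 km.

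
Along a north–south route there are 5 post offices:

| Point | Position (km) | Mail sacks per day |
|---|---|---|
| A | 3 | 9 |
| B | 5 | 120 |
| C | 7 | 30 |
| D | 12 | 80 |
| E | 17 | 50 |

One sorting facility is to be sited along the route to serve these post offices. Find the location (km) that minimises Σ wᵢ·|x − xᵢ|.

x = 7

For a sum of weighted absolute distances on a line, the optimum is the weighted median (not the mean). Total weight W = 289; half-weight = 144.5.
Sort by position and accumulate weight:
  km 3 (A, w=9) → cum 9
  km 5 (B, w=120) → cum 129
  km 7 (C, w=30) → cum 159  ≥ 144.5 → median here
  km 12 (D, w=80) → cum 239
  km 17 (E, w=50) → cum 289
Optimal location: km 7.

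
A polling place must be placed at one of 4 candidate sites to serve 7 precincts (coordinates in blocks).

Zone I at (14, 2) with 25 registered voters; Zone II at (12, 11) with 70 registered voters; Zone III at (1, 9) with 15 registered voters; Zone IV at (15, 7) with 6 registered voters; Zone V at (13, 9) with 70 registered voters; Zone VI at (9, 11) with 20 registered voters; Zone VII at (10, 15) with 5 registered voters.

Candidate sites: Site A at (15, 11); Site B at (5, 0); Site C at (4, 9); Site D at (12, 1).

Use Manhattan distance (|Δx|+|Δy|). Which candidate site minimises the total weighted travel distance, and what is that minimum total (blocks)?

Site A, total 1169 blocks

Total weighted distance at each candidate:
  Site A (15, 11): total = 1169
  Site B (5, 0): total = 3422
  Site C (4, 9): total = 2078
  Site D (12, 1): total = 2084
Minimum is at Site A with total 1169 blocks.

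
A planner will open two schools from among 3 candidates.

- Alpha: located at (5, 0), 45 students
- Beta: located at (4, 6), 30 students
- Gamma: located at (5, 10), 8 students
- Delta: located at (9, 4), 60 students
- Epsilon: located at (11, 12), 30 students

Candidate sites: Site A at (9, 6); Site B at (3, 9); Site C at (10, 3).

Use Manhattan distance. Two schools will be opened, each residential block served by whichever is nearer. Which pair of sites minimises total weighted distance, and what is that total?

Evaluate every pair (each demand assigned to the nearer of the two):
  {Site B, Site C}: total = 924
  {Site A, Site C}: total = 934
  {Site A, Site B}: total = 954
Best pair: {Site B, Site C} with total 924.

{Site B, Site C}, total 924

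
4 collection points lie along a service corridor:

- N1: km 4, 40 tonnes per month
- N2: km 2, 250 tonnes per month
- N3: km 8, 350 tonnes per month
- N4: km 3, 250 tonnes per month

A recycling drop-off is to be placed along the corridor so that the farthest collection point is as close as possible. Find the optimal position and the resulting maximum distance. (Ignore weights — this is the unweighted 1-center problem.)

location 5, max distance 3

The 1-center on a line is the midpoint of the two extreme points: leftmost at 2, rightmost at 8.
Optimal location = (2 + 8)/2 = 5; maximum distance = (8 − 2)/2 = 3.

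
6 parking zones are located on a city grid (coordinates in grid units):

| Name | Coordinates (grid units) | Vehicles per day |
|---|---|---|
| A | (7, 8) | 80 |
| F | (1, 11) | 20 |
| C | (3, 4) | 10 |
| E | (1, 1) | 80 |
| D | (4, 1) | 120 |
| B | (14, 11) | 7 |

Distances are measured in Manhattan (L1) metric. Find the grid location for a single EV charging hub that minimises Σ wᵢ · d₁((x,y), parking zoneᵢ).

Manhattan distance separates: Σwᵢ(|x−xᵢ|+|y−yᵢ|) = Σwᵢ|x−xᵢ| + Σwᵢ|y−yᵢ|, so x and y are optimised independently as 1-D weighted medians.
Total weight W = 317; half = 158.5.
x-coordinate, sorted with cumulative weight:
  x=1 (F, w=20) cum 20
  x=1 (E, w=80) cum 100
  x=3 (C, w=10) cum 110
  x=4 (D, w=120) cum 230  ← median
  x=7 (A, w=80) cum 310
  x=14 (B, w=7) cum 317
⇒ x* = 4
y-coordinate, sorted with cumulative weight:
  y=1 (E, w=80) cum 80
  y=1 (D, w=120) cum 200  ← median
  y=4 (C, w=10) cum 210
  y=8 (A, w=80) cum 290
  y=11 (F, w=20) cum 310
  y=11 (B, w=7) cum 317
⇒ y* = 1

(4, 1)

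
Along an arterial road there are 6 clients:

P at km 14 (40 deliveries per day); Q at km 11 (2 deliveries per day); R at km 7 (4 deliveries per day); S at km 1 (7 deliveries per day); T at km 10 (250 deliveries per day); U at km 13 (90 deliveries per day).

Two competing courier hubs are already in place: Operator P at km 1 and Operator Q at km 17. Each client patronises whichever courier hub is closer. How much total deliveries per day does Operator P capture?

11

The indifferent point is the midpoint (1+17)/2 = 9; clients left of it (closer to Operator P at 1) go to Operator P, those right go to Operator Q.
  S at 1 (w=7) → Operator P
  R at 7 (w=4) → Operator P
  T at 10 (w=250) → Operator Q
  Q at 11 (w=2) → Operator Q
  U at 13 (w=90) → Operator Q
  P at 14 (w=40) → Operator Q
Operator P captures 11; Operator Q captures 382.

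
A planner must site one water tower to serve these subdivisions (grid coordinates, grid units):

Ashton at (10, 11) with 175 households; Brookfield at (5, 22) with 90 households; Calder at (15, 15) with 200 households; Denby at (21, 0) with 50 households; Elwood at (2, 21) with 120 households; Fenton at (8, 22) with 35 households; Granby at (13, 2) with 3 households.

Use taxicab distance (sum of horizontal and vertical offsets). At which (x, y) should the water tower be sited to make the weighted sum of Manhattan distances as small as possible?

Manhattan distance separates: Σwᵢ(|x−xᵢ|+|y−yᵢ|) = Σwᵢ|x−xᵢ| + Σwᵢ|y−yᵢ|, so x and y are optimised independently as 1-D weighted medians.
Total weight W = 673; half = 336.5.
x-coordinate, sorted with cumulative weight:
  x=2 (Elwood, w=120) cum 120
  x=5 (Brookfield, w=90) cum 210
  x=8 (Fenton, w=35) cum 245
  x=10 (Ashton, w=175) cum 420  ← median
  x=13 (Granby, w=3) cum 423
  x=15 (Calder, w=200) cum 623
  x=21 (Denby, w=50) cum 673
⇒ x* = 10
y-coordinate, sorted with cumulative weight:
  y=0 (Denby, w=50) cum 50
  y=2 (Granby, w=3) cum 53
  y=11 (Ashton, w=175) cum 228
  y=15 (Calder, w=200) cum 428  ← median
  y=21 (Elwood, w=120) cum 548
  y=22 (Brookfield, w=90) cum 638
  y=22 (Fenton, w=35) cum 673
⇒ y* = 15

(10, 15)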